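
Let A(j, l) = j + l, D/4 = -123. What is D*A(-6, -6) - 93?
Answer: 5811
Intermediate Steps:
D = -492 (D = 4*(-123) = -492)
D*A(-6, -6) - 93 = -492*(-6 - 6) - 93 = -492*(-12) - 93 = 5904 - 93 = 5811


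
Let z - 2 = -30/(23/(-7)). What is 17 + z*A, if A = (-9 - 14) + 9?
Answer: -3193/23 ≈ -138.83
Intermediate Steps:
z = 256/23 (z = 2 - 30/(23/(-7)) = 2 - 30/(23*(-⅐)) = 2 - 30/(-23/7) = 2 - 30*(-7/23) = 2 + 210/23 = 256/23 ≈ 11.130)
A = -14 (A = -23 + 9 = -14)
17 + z*A = 17 + (256/23)*(-14) = 17 - 3584/23 = -3193/23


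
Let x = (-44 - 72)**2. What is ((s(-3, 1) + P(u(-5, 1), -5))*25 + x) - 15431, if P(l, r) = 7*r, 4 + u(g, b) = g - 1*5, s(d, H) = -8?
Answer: -3050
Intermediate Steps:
u(g, b) = -9 + g (u(g, b) = -4 + (g - 1*5) = -4 + (g - 5) = -4 + (-5 + g) = -9 + g)
x = 13456 (x = (-116)**2 = 13456)
((s(-3, 1) + P(u(-5, 1), -5))*25 + x) - 15431 = ((-8 + 7*(-5))*25 + 13456) - 15431 = ((-8 - 35)*25 + 13456) - 15431 = (-43*25 + 13456) - 15431 = (-1075 + 13456) - 15431 = 12381 - 15431 = -3050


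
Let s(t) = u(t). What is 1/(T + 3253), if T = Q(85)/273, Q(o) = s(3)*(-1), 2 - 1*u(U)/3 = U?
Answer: 91/296024 ≈ 0.00030741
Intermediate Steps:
u(U) = 6 - 3*U
s(t) = 6 - 3*t
Q(o) = 3 (Q(o) = (6 - 3*3)*(-1) = (6 - 9)*(-1) = -3*(-1) = 3)
T = 1/91 (T = 3/273 = 3*(1/273) = 1/91 ≈ 0.010989)
1/(T + 3253) = 1/(1/91 + 3253) = 1/(296024/91) = 91/296024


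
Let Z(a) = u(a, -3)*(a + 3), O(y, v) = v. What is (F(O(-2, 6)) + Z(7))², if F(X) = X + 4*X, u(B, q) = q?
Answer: 0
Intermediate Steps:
F(X) = 5*X
Z(a) = -9 - 3*a (Z(a) = -3*(a + 3) = -3*(3 + a) = -9 - 3*a)
(F(O(-2, 6)) + Z(7))² = (5*6 + (-9 - 3*7))² = (30 + (-9 - 21))² = (30 - 30)² = 0² = 0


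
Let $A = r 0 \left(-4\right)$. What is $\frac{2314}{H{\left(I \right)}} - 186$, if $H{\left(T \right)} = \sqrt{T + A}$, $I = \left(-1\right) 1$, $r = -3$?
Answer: $-186 - 2314 i \approx -186.0 - 2314.0 i$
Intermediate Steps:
$I = -1$
$A = 0$ ($A = \left(-3\right) 0 \left(-4\right) = 0 \left(-4\right) = 0$)
$H{\left(T \right)} = \sqrt{T}$ ($H{\left(T \right)} = \sqrt{T + 0} = \sqrt{T}$)
$\frac{2314}{H{\left(I \right)}} - 186 = \frac{2314}{\sqrt{-1}} - 186 = \frac{2314}{i} - 186 = 2314 \left(- i\right) - 186 = - 2314 i - 186 = -186 - 2314 i$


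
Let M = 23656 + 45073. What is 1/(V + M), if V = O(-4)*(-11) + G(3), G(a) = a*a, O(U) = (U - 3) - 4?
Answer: 1/68859 ≈ 1.4522e-5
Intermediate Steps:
O(U) = -7 + U (O(U) = (-3 + U) - 4 = -7 + U)
G(a) = a**2
V = 130 (V = (-7 - 4)*(-11) + 3**2 = -11*(-11) + 9 = 121 + 9 = 130)
M = 68729
1/(V + M) = 1/(130 + 68729) = 1/68859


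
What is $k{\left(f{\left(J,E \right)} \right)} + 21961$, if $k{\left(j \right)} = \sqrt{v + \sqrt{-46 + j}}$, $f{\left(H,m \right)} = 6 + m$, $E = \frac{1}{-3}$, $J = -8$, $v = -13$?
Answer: $21961 + \frac{\sqrt{-117 + 33 i \sqrt{3}}}{3} \approx 21962.0 + 3.706 i$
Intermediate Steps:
$E = - \frac{1}{3} \approx -0.33333$
$k{\left(j \right)} = \sqrt{-13 + \sqrt{-46 + j}}$
$k{\left(f{\left(J,E \right)} \right)} + 21961 = \sqrt{-13 + \sqrt{-46 + \left(6 - \frac{1}{3}\right)}} + 21961 = \sqrt{-13 + \sqrt{-46 + \frac{17}{3}}} + 21961 = \sqrt{-13 + \sqrt{- \frac{121}{3}}} + 21961 = \sqrt{-13 + \frac{11 i \sqrt{3}}{3}} + 21961 = 21961 + \sqrt{-13 + \frac{11 i \sqrt{3}}{3}}$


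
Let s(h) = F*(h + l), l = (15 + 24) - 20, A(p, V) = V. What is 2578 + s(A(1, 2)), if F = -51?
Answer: 1507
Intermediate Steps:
l = 19 (l = 39 - 20 = 19)
s(h) = -969 - 51*h (s(h) = -51*(h + 19) = -51*(19 + h) = -969 - 51*h)
2578 + s(A(1, 2)) = 2578 + (-969 - 51*2) = 2578 + (-969 - 102) = 2578 - 1071 = 1507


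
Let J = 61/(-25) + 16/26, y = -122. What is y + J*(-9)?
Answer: -34313/325 ≈ -105.58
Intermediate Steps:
J = -593/325 (J = 61*(-1/25) + 16*(1/26) = -61/25 + 8/13 = -593/325 ≈ -1.8246)
y + J*(-9) = -122 - 593/325*(-9) = -122 + 5337/325 = -34313/325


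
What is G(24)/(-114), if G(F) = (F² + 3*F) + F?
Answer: -112/19 ≈ -5.8947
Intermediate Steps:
G(F) = F² + 4*F
G(24)/(-114) = (24*(4 + 24))/(-114) = (24*28)*(-1/114) = 672*(-1/114) = -112/19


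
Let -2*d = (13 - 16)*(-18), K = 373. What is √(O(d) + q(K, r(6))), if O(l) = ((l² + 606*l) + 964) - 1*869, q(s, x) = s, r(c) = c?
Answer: 3*I*√1685 ≈ 123.15*I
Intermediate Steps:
d = -27 (d = -(13 - 16)*(-18)/2 = -(-3)*(-18)/2 = -½*54 = -27)
O(l) = 95 + l² + 606*l (O(l) = (964 + l² + 606*l) - 869 = 95 + l² + 606*l)
√(O(d) + q(K, r(6))) = √((95 + (-27)² + 606*(-27)) + 373) = √((95 + 729 - 16362) + 373) = √(-15538 + 373) = √(-15165) = 3*I*√1685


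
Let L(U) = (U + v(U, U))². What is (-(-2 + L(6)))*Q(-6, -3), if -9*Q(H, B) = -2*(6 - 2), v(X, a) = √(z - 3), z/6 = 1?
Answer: -296/9 - 32*√3/3 ≈ -51.364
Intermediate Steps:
z = 6 (z = 6*1 = 6)
v(X, a) = √3 (v(X, a) = √(6 - 3) = √3)
L(U) = (U + √3)²
Q(H, B) = 8/9 (Q(H, B) = -(-2)*(6 - 2)/9 = -(-2)*4/9 = -⅑*(-8) = 8/9)
(-(-2 + L(6)))*Q(-6, -3) = -(-2 + (6 + √3)²)*(8/9) = (2 - (6 + √3)²)*(8/9) = 16/9 - 8*(6 + √3)²/9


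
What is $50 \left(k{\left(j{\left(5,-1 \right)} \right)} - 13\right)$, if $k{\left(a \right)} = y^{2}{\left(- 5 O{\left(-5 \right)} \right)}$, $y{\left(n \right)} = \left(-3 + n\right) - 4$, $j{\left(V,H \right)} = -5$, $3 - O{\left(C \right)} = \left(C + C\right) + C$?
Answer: $469800$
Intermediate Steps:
$O{\left(C \right)} = 3 - 3 C$ ($O{\left(C \right)} = 3 - \left(\left(C + C\right) + C\right) = 3 - \left(2 C + C\right) = 3 - 3 C$)
$y{\left(n \right)} = -7 + n$
$k{\left(a \right)} = 9409$ ($k{\left(a \right)} = \left(-7 - 5 \left(3 - -15\right)\right)^{2} = \left(-7 - 5 \left(3 + 15\right)\right)^{2} = \left(-7 - 90\right)^{2} = \left(-97\right)^{2} = 9409$)
$50 \left(k{\left(j{\left(5,-1 \right)} \right)} - 13\right) = 50 \left(9409 - 13\right) = 50 \cdot 9396 = 469800$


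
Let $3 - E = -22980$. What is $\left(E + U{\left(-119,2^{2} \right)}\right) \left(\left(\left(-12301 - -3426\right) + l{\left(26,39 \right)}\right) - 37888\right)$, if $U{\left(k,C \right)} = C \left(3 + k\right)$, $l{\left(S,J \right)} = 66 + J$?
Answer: $-1050691502$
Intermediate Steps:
$E = 22983$ ($E = 3 - -22980 = 3 + 22980 = 22983$)
$\left(E + U{\left(-119,2^{2} \right)}\right) \left(\left(\left(-12301 - -3426\right) + l{\left(26,39 \right)}\right) - 37888\right) = \left(22983 + 2^{2} \left(3 - 119\right)\right) \left(\left(\left(-12301 - -3426\right) + \left(66 + 39\right)\right) - 37888\right) = \left(22983 + 4 \left(-116\right)\right) \left(\left(\left(-12301 + 3426\right) + 105\right) - 37888\right) = \left(22983 - 464\right) \left(\left(-8875 + 105\right) - 37888\right) = 22519 \left(-8770 - 37888\right) = 22519 \left(-46658\right) = -1050691502$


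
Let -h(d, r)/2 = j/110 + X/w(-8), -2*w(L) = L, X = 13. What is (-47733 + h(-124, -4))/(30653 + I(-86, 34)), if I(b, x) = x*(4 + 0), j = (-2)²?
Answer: -1750451/1128930 ≈ -1.5505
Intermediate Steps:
j = 4
I(b, x) = 4*x (I(b, x) = x*4 = 4*x)
w(L) = -L/2
h(d, r) = -723/110 (h(d, r) = -2*(4/110 + 13/((-½*(-8)))) = -2*(4*(1/110) + 13/4) = -2*(2/55 + 13*(¼)) = -2*(2/55 + 13/4) = -2*723/220 = -723/110)
(-47733 + h(-124, -4))/(30653 + I(-86, 34)) = (-47733 - 723/110)/(30653 + 4*34) = -5251353/(110*(30653 + 136)) = -5251353/110/30789 = -5251353/110*1/30789 = -1750451/1128930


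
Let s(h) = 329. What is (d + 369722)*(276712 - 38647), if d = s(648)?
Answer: 88096191315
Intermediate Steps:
d = 329
(d + 369722)*(276712 - 38647) = (329 + 369722)*(276712 - 38647) = 370051*238065 = 88096191315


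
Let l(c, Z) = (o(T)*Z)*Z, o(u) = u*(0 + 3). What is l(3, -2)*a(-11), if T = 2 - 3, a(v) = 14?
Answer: -168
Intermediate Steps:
T = -1
o(u) = 3*u (o(u) = u*3 = 3*u)
l(c, Z) = -3*Z² (l(c, Z) = ((3*(-1))*Z)*Z = (-3*Z)*Z = -3*Z²)
l(3, -2)*a(-11) = -3*(-2)²*14 = -3*4*14 = -12*14 = -168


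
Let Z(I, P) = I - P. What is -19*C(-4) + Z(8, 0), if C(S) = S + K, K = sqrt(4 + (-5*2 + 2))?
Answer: 84 - 38*I ≈ 84.0 - 38.0*I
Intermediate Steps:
K = 2*I (K = sqrt(4 + (-10 + 2)) = sqrt(4 - 8) = sqrt(-4) = 2*I ≈ 2.0*I)
C(S) = S + 2*I
-19*C(-4) + Z(8, 0) = -19*(-4 + 2*I) + (8 - 1*0) = (76 - 38*I) + (8 + 0) = (76 - 38*I) + 8 = 84 - 38*I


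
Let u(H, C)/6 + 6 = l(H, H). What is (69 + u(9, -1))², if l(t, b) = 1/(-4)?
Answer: 3969/4 ≈ 992.25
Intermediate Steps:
l(t, b) = -¼
u(H, C) = -75/2 (u(H, C) = -36 + 6*(-¼) = -36 - 3/2 = -75/2)
(69 + u(9, -1))² = (69 - 75/2)² = (63/2)² = 3969/4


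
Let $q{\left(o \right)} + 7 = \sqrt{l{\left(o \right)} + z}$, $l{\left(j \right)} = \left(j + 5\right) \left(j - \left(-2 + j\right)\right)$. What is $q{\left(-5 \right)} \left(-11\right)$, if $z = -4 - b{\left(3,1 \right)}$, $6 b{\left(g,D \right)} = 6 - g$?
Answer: $77 - \frac{33 i \sqrt{2}}{2} \approx 77.0 - 23.335 i$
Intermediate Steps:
$b{\left(g,D \right)} = 1 - \frac{g}{6}$ ($b{\left(g,D \right)} = \frac{6 - g}{6} = 1 - \frac{g}{6}$)
$l{\left(j \right)} = 10 + 2 j$ ($l{\left(j \right)} = \left(5 + j\right) 2 = 10 + 2 j$)
$z = - \frac{9}{2}$ ($z = -4 - \left(1 - \frac{1}{2}\right) = -4 - \frac{1}{2} = - \frac{9}{2} \approx -4.5$)
$q{\left(o \right)} = -7 + \sqrt{\frac{11}{2} + 2 o}$ ($q{\left(o \right)} = -7 + \sqrt{\left(10 + 2 o\right) - \frac{9}{2}} = -7 + \sqrt{\frac{11}{2} + 2 o}$)
$q{\left(-5 \right)} \left(-11\right) = \left(-7 + \frac{\sqrt{22 + 8 \left(-5\right)}}{2}\right) \left(-11\right) = \left(-7 + \frac{\sqrt{22 - 40}}{2}\right) \left(-11\right) = \left(-7 + \frac{\sqrt{-18}}{2}\right) \left(-11\right) = \left(-7 + \frac{3 i \sqrt{2}}{2}\right) \left(-11\right) = 77 - \frac{33 i \sqrt{2}}{2}$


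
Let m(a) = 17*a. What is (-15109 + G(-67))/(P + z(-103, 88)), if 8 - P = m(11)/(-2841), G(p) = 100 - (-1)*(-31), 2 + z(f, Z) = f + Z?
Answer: 21364320/12691 ≈ 1683.4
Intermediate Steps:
z(f, Z) = -2 + Z + f (z(f, Z) = -2 + (f + Z) = -2 + (Z + f) = -2 + Z + f)
G(p) = 69 (G(p) = 100 - 1*31 = 100 - 31 = 69)
P = 22915/2841 (P = 8 - 17*11/(-2841) = 8 - 187*(-1)/2841 = 8 - 1*(-187/2841) = 8 + 187/2841 = 22915/2841 ≈ 8.0658)
(-15109 + G(-67))/(P + z(-103, 88)) = (-15109 + 69)/(22915/2841 + (-2 + 88 - 103)) = -15040/(22915/2841 - 17) = -15040/(-25382/2841) = -15040*(-2841/25382) = 21364320/12691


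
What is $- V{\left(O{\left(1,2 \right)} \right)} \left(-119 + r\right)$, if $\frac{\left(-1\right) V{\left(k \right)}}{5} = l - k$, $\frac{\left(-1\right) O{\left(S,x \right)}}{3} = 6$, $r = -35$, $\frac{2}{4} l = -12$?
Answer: $4620$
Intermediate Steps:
$l = -24$ ($l = 2 \left(-12\right) = -24$)
$O{\left(S,x \right)} = -18$ ($O{\left(S,x \right)} = \left(-3\right) 6 = -18$)
$V{\left(k \right)} = 120 + 5 k$ ($V{\left(k \right)} = - 5 \left(-24 - k\right) = 120 + 5 k$)
$- V{\left(O{\left(1,2 \right)} \right)} \left(-119 + r\right) = - \left(120 + 5 \left(-18\right)\right) \left(-119 - 35\right) = - \left(120 - 90\right) \left(-154\right) = - 30 \left(-154\right) = \left(-1\right) \left(-4620\right) = 4620$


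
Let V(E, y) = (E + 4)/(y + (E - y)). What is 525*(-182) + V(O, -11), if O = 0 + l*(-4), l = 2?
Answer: -191099/2 ≈ -95550.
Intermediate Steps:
O = -8 (O = 0 + 2*(-4) = 0 - 8 = -8)
V(E, y) = (4 + E)/E
525*(-182) + V(O, -11) = 525*(-182) + (4 - 8)/(-8) = -95550 - 1/8*(-4) = -95550 + 1/2 = -191099/2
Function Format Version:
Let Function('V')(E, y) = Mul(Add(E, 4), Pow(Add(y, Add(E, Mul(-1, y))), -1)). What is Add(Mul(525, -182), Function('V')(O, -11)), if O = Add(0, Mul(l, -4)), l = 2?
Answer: Rational(-191099, 2) ≈ -95550.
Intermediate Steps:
O = -8 (O = Add(0, Mul(2, -4)) = Add(0, -8) = -8)
Function('V')(E, y) = Mul(Pow(E, -1), Add(4, E)) (Function('V')(E, y) = Mul(Add(4, E), Pow(E, -1)) = Mul(Pow(E, -1), Add(4, E)))
Add(Mul(525, -182), Function('V')(O, -11)) = Add(Mul(525, -182), Mul(Pow(-8, -1), Add(4, -8))) = Add(-95550, Mul(Rational(-1, 8), -4)) = Add(-95550, Rational(1, 2)) = Rational(-191099, 2)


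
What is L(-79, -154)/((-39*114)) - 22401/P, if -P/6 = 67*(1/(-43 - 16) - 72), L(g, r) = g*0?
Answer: -440553/569366 ≈ -0.77376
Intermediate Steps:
L(g, r) = 0
P = 1708098/59 (P = -402*(1/(-43 - 16) - 72) = -402*(1/(-59) - 72) = -402*(-1/59 - 72) = -402*(-4249)/59 = -6*(-284683/59) = 1708098/59 ≈ 28951.)
L(-79, -154)/((-39*114)) - 22401/P = 0/((-39*114)) - 22401/1708098/59 = 0/(-4446) - 22401*59/1708098 = 0*(-1/4446) - 440553/569366 = 0 - 440553/569366 = -440553/569366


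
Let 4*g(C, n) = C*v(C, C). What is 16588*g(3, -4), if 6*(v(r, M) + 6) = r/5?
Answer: -734019/10 ≈ -73402.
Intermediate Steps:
v(r, M) = -6 + r/30 (v(r, M) = -6 + (r/5)/6 = -6 + r/30)
g(C, n) = C*(-6 + C/30)/4 (g(C, n) = (C*(-6 + C/30))/4 = C*(-6 + C/30)/4)
16588*g(3, -4) = 16588*((1/120)*3*(-180 + 3)) = 16588*((1/120)*3*(-177)) = 16588*(-177/40) = -734019/10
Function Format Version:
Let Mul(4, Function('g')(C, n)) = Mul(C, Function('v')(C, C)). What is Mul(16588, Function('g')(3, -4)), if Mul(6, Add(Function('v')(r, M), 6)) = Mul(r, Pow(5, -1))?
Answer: Rational(-734019, 10) ≈ -73402.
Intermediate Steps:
Function('v')(r, M) = Add(-6, Mul(Rational(1, 30), r)) (Function('v')(r, M) = Add(-6, Mul(Rational(1, 6), Mul(r, Pow(5, -1)))) = Add(-6, Mul(Rational(1, 6), Mul(r, Rational(1, 5)))) = Add(-6, Mul(Rational(1, 6), Mul(Rational(1, 5), r))) = Add(-6, Mul(Rational(1, 30), r)))
Function('g')(C, n) = Mul(Rational(1, 4), C, Add(-6, Mul(Rational(1, 30), C))) (Function('g')(C, n) = Mul(Rational(1, 4), Mul(C, Add(-6, Mul(Rational(1, 30), C)))) = Mul(Rational(1, 4), C, Add(-6, Mul(Rational(1, 30), C))))
Mul(16588, Function('g')(3, -4)) = Mul(16588, Mul(Rational(1, 120), 3, Add(-180, 3))) = Mul(16588, Mul(Rational(1, 120), 3, -177)) = Mul(16588, Rational(-177, 40)) = Rational(-734019, 10)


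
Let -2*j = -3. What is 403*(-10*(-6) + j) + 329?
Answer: 50227/2 ≈ 25114.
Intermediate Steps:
j = 3/2 (j = -½*(-3) = 3/2 ≈ 1.5000)
403*(-10*(-6) + j) + 329 = 403*(-10*(-6) + 3/2) + 329 = 403*(60 + 3/2) + 329 = 403*(123/2) + 329 = 49569/2 + 329 = 50227/2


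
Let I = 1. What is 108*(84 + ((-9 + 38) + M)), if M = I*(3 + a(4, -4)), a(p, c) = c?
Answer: 12096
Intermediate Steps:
M = -1 (M = 1*(3 - 4) = 1*(-1) = -1)
108*(84 + ((-9 + 38) + M)) = 108*(84 + ((-9 + 38) - 1)) = 108*(84 + (29 - 1)) = 108*(84 + 28) = 108*112 = 12096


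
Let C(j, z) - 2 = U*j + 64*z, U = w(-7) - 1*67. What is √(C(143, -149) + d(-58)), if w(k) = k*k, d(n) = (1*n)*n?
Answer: 2*I*√2186 ≈ 93.509*I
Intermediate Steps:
d(n) = n² (d(n) = n*n = n²)
w(k) = k²
U = -18 (U = (-7)² - 1*67 = 49 - 67 = -18)
C(j, z) = 2 - 18*j + 64*z (C(j, z) = 2 + (-18*j + 64*z) = 2 - 18*j + 64*z)
√(C(143, -149) + d(-58)) = √((2 - 18*143 + 64*(-149)) + (-58)²) = √((2 - 2574 - 9536) + 3364) = √(-12108 + 3364) = √(-8744) = 2*I*√2186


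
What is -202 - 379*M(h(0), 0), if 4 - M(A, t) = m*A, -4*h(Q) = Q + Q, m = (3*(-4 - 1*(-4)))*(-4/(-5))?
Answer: -1718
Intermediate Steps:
m = 0 (m = (3*(-4 + 4))*(-4*(-1/5)) = (3*0)*(4/5) = 0*(4/5) = 0)
h(Q) = -Q/2 (h(Q) = -(Q + Q)/4 = -Q/2)
M(A, t) = 4 (M(A, t) = 4 - 0*A = 4 - 1*0 = 4 + 0 = 4)
-202 - 379*M(h(0), 0) = -202 - 379*4 = -202 - 1516 = -1718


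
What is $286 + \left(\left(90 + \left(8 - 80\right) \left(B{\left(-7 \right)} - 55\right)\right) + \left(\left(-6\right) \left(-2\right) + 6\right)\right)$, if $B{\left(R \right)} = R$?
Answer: $4858$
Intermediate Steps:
$286 + \left(\left(90 + \left(8 - 80\right) \left(B{\left(-7 \right)} - 55\right)\right) + \left(\left(-6\right) \left(-2\right) + 6\right)\right) = 286 + \left(\left(90 + \left(8 - 80\right) \left(-7 - 55\right)\right) + \left(\left(-6\right) \left(-2\right) + 6\right)\right) = 286 + \left(\left(90 - -4464\right) + \left(12 + 6\right)\right) = 286 + \left(\left(90 + 4464\right) + 18\right) = 286 + \left(4554 + 18\right) = 286 + 4572 = 4858$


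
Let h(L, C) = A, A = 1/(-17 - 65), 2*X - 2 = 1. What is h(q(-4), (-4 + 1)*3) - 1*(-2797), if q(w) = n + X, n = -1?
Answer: 229353/82 ≈ 2797.0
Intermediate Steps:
X = 3/2 (X = 1 + (1/2)*1 = 1 + 1/2 = 3/2 ≈ 1.5000)
A = -1/82 (A = 1/(-82) = -1/82 ≈ -0.012195)
q(w) = 1/2 (q(w) = -1 + 3/2 = 1/2)
h(L, C) = -1/82
h(q(-4), (-4 + 1)*3) - 1*(-2797) = -1/82 - 1*(-2797) = -1/82 + 2797 = 229353/82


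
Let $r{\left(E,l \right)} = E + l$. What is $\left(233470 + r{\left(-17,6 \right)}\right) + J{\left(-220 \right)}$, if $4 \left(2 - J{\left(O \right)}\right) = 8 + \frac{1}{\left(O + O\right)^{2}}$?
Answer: $\frac{180790649599}{774400} \approx 2.3346 \cdot 10^{5}$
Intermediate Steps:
$J{\left(O \right)} = - \frac{1}{16 O^{2}}$ ($J{\left(O \right)} = 2 - \frac{8 + \frac{1}{\left(O + O\right)^{2}}}{4} = 2 - \frac{8 + \frac{1}{\left(2 O\right)^{2}}}{4} = 2 - \frac{8 + \frac{1}{4 O^{2}}}{4} = 2 - \left(2 + \frac{1}{16 O^{2}}\right) = - \frac{1}{16 O^{2}}$)
$\left(233470 + r{\left(-17,6 \right)}\right) + J{\left(-220 \right)} = \left(233470 + \left(-17 + 6\right)\right) - \frac{1}{16 \cdot 48400} = \left(233470 - 11\right) - \frac{1}{774400} = 233459 - \frac{1}{774400} = \frac{180790649599}{774400}$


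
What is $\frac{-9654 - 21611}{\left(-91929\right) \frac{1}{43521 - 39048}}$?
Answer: $\frac{46616115}{30643} \approx 1521.3$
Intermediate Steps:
$\frac{-9654 - 21611}{\left(-91929\right) \frac{1}{43521 - 39048}} = \frac{-9654 - 21611}{\left(-91929\right) \frac{1}{4473}} = - \frac{31265}{\left(-91929\right) \frac{1}{4473}} = - \frac{31265}{- \frac{30643}{1491}} = \left(-31265\right) \left(- \frac{1491}{30643}\right) = \frac{46616115}{30643}$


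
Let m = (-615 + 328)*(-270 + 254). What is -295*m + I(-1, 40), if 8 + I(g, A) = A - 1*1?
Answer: -1354609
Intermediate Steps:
I(g, A) = -9 + A (I(g, A) = -8 + (A - 1*1) = -8 + (A - 1) = -8 + (-1 + A) = -9 + A)
m = 4592 (m = -287*(-16) = 4592)
-295*m + I(-1, 40) = -295*4592 + (-9 + 40) = -1354640 + 31 = -1354609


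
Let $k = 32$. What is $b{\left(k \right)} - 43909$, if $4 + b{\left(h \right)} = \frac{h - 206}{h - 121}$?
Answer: $- \frac{3908083}{89} \approx -43911.0$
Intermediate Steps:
$b{\left(h \right)} = -4 + \frac{-206 + h}{-121 + h}$ ($b{\left(h \right)} = -4 + \frac{h - 206}{h - 121} = -4 + \frac{-206 + h}{-121 + h}$)
$b{\left(k \right)} - 43909 = \frac{278 - 96}{-121 + 32} - 43909 = \frac{278 - 96}{-89} - 43909 = \left(- \frac{1}{89}\right) 182 - 43909 = - \frac{182}{89} - 43909 = - \frac{3908083}{89}$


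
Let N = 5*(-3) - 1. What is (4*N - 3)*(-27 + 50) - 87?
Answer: -1628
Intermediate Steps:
N = -16 (N = -15 - 1 = -16)
(4*N - 3)*(-27 + 50) - 87 = (4*(-16) - 3)*(-27 + 50) - 87 = (-64 - 3)*23 - 87 = -67*23 - 87 = -1541 - 87 = -1628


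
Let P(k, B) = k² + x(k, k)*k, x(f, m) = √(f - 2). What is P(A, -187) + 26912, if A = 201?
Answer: 67313 + 201*√199 ≈ 70149.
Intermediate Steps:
x(f, m) = √(-2 + f)
P(k, B) = k² + k*√(-2 + k) (P(k, B) = k² + √(-2 + k)*k = k² + k*√(-2 + k))
P(A, -187) + 26912 = 201*(201 + √(-2 + 201)) + 26912 = 201*(201 + √199) + 26912 = (40401 + 201*√199) + 26912 = 67313 + 201*√199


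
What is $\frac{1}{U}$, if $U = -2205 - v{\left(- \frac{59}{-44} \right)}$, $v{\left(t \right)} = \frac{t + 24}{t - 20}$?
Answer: $- \frac{821}{1809190} \approx -0.00045379$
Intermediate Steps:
$v{\left(t \right)} = \frac{24 + t}{-20 + t}$
$U = - \frac{1809190}{821}$ ($U = -2205 - \frac{24 - \frac{59}{-44}}{-20 - \frac{59}{-44}} = -2205 - \frac{24 - - \frac{59}{44}}{-20 - - \frac{59}{44}} = -2205 - \frac{24 + \frac{59}{44}}{-20 + \frac{59}{44}} = -2205 - \frac{1}{- \frac{821}{44}} \cdot \frac{1115}{44} = -2205 - \left(- \frac{44}{821}\right) \frac{1115}{44} = -2205 - - \frac{1115}{821} = -2205 + \frac{1115}{821} = - \frac{1809190}{821} \approx -2203.6$)
$\frac{1}{U} = \frac{1}{- \frac{1809190}{821}} = - \frac{821}{1809190}$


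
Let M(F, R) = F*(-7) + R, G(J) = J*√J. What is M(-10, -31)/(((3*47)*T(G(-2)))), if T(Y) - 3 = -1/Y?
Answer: 312/3431 + 26*I*√2/3431 ≈ 0.090936 + 0.010717*I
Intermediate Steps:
G(J) = J^(3/2)
T(Y) = 3 - 1/Y
M(F, R) = R - 7*F (M(F, R) = -7*F + R = R - 7*F)
M(-10, -31)/(((3*47)*T(G(-2)))) = (-31 - 7*(-10))/(((3*47)*(3 - 1/((-2)^(3/2))))) = (-31 + 70)/((141*(3 - 1/((-2*I*√2))))) = 39/((141*(3 - I*√2/4))) = 39/(423 - 141*I*√2/4)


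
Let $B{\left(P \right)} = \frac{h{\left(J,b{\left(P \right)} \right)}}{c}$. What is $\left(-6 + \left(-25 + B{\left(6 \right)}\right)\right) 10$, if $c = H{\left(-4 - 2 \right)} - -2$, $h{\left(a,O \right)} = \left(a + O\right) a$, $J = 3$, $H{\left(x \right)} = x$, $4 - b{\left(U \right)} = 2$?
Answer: $- \frac{695}{2} \approx -347.5$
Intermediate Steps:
$b{\left(U \right)} = 2$ ($b{\left(U \right)} = 4 - 2 = 2$)
$h{\left(a,O \right)} = a \left(O + a\right)$ ($h{\left(a,O \right)} = \left(O + a\right) a = a \left(O + a\right)$)
$c = -4$ ($c = \left(-4 - 2\right) - -2 = -6 + 2 = -4$)
$B{\left(P \right)} = - \frac{15}{4}$ ($B{\left(P \right)} = \frac{3 \left(2 + 3\right)}{-4} = 3 \cdot 5 \left(- \frac{1}{4}\right) = 15 \left(- \frac{1}{4}\right) = - \frac{15}{4}$)
$\left(-6 + \left(-25 + B{\left(6 \right)}\right)\right) 10 = \left(-6 - \frac{115}{4}\right) 10 = \left(- \frac{139}{4}\right) 10 = - \frac{695}{2}$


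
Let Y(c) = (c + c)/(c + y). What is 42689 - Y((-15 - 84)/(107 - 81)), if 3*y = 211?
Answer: 221513815/5189 ≈ 42689.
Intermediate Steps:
y = 211/3 (y = (⅓)*211 = 211/3 ≈ 70.333)
Y(c) = 2*c/(211/3 + c) (Y(c) = (c + c)/(c + 211/3) = (2*c)/(211/3 + c) = 2*c/(211/3 + c))
42689 - Y((-15 - 84)/(107 - 81)) = 42689 - 6*(-15 - 84)/(107 - 81)/(211 + 3*((-15 - 84)/(107 - 81))) = 42689 - 6*(-99/26)/(211 + 3*(-99/26)) = 42689 - 6*(-99*1/26)/(211 + 3*(-99*1/26)) = 42689 - 6*(-99)/(26*(211 + 3*(-99/26))) = 42689 - 6*(-99)/(26*(211 - 297/26)) = 42689 - 6*(-99)/(26*5189/26) = 42689 - 6*(-99)*26/(26*5189) = 42689 - 1*(-594/5189) = 42689 + 594/5189 = 221513815/5189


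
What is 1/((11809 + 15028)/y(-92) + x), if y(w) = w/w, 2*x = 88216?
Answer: 1/70945 ≈ 1.4095e-5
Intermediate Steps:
x = 44108 (x = (1/2)*88216 = 44108)
y(w) = 1
1/((11809 + 15028)/y(-92) + x) = 1/((11809 + 15028)/1 + 44108) = 1/(26837*1 + 44108) = 1/(26837 + 44108) = 1/70945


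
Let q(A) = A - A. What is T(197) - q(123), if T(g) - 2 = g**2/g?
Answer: 199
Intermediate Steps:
q(A) = 0
T(g) = 2 + g (T(g) = 2 + g**2/g = 2 + g)
T(197) - q(123) = (2 + 197) - 1*0 = 199 + 0 = 199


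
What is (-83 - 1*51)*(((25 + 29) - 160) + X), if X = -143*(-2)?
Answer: -24120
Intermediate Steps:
X = 286
(-83 - 1*51)*(((25 + 29) - 160) + X) = (-83 - 1*51)*(((25 + 29) - 160) + 286) = (-83 - 51)*((54 - 160) + 286) = -134*(-106 + 286) = -134*180 = -24120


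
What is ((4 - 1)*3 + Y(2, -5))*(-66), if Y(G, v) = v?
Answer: -264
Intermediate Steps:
((4 - 1)*3 + Y(2, -5))*(-66) = ((4 - 1)*3 - 5)*(-66) = (3*3 - 5)*(-66) = (9 - 5)*(-66) = 4*(-66) = -264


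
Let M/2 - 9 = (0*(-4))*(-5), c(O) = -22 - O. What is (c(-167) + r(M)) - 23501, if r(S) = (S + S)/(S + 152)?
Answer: -1985242/85 ≈ -23356.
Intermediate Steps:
M = 18 (M = 18 + 2*((0*(-4))*(-5)) = 18 + 2*(0*(-5)) = 18 + 2*0 = 18 + 0 = 18)
r(S) = 2*S/(152 + S) (r(S) = (2*S)/(152 + S) = 2*S/(152 + S))
(c(-167) + r(M)) - 23501 = ((-22 - 1*(-167)) + 2*18/(152 + 18)) - 23501 = ((-22 + 167) + 2*18/170) - 23501 = (145 + 2*18*(1/170)) - 23501 = (145 + 18/85) - 23501 = 12343/85 - 23501 = -1985242/85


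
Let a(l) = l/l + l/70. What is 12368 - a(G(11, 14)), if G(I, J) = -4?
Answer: 432847/35 ≈ 12367.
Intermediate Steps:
a(l) = 1 + l/70 (a(l) = 1 + l*(1/70) = 1 + l/70)
12368 - a(G(11, 14)) = 12368 - (1 + (1/70)*(-4)) = 12368 - (1 - 2/35) = 12368 - 1*33/35 = 12368 - 33/35 = 432847/35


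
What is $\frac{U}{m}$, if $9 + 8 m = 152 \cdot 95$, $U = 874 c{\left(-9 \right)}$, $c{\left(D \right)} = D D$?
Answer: $\frac{566352}{14431} \approx 39.245$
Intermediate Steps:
$c{\left(D \right)} = D^{2}$
$U = 70794$ ($U = 874 \left(-9\right)^{2} = 874 \cdot 81 = 70794$)
$m = \frac{14431}{8}$ ($m = - \frac{9}{8} + \frac{152 \cdot 95}{8} = - \frac{9}{8} + \frac{1}{8} \cdot 14440 = - \frac{9}{8} + 1805 = \frac{14431}{8} \approx 1803.9$)
$\frac{U}{m} = \frac{70794}{\frac{14431}{8}} = 70794 \cdot \frac{8}{14431} = \frac{566352}{14431}$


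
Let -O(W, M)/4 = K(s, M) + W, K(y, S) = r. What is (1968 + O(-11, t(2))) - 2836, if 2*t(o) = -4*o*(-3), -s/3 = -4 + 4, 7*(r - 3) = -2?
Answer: -5844/7 ≈ -834.86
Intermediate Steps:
r = 19/7 (r = 3 + (⅐)*(-2) = 3 - 2/7 = 19/7 ≈ 2.7143)
s = 0 (s = -3*(-4 + 4) = -3*0 = 0)
K(y, S) = 19/7
t(o) = 6*o (t(o) = (-4*o*(-3))/2 = (12*o)/2 = 6*o)
O(W, M) = -76/7 - 4*W (O(W, M) = -4*(19/7 + W) = -76/7 - 4*W)
(1968 + O(-11, t(2))) - 2836 = (1968 + (-76/7 - 4*(-11))) - 2836 = (1968 + (-76/7 + 44)) - 2836 = (1968 + 232/7) - 2836 = 14008/7 - 2836 = -5844/7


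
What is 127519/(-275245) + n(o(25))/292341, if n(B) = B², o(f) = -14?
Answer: -5317869137/11495056935 ≈ -0.46262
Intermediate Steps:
127519/(-275245) + n(o(25))/292341 = 127519/(-275245) + (-14)²/292341 = 127519*(-1/275245) + 196*(1/292341) = -127519/275245 + 28/41763 = -5317869137/11495056935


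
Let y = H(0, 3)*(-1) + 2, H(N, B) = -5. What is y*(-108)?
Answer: -756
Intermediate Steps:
y = 7 (y = -5*(-1) + 2 = 5 + 2 = 7)
y*(-108) = 7*(-108) = -756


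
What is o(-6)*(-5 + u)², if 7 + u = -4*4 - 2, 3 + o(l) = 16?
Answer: 11700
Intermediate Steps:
o(l) = 13 (o(l) = -3 + 16 = 13)
u = -25 (u = -7 + (-4*4 - 2) = -7 + (-16 - 2) = -7 - 18 = -25)
o(-6)*(-5 + u)² = 13*(-5 - 25)² = 13*(-30)² = 13*900 = 11700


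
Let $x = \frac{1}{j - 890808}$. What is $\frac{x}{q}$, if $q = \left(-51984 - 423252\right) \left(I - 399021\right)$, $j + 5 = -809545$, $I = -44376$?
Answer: $- \frac{1}{358296405497975736} \approx -2.791 \cdot 10^{-18}$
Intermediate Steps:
$j = -809550$ ($j = -5 - 809545 = -809550$)
$q = 210718216692$ ($q = \left(-51984 - 423252\right) \left(-44376 - 399021\right) = \left(-475236\right) \left(-443397\right) = 210718216692$)
$x = - \frac{1}{1700358}$ ($x = \frac{1}{-809550 - 890808} = \frac{1}{-1700358} = - \frac{1}{1700358} \approx -5.8811 \cdot 10^{-7}$)
$\frac{x}{q} = - \frac{1}{1700358 \cdot 210718216692} = \left(- \frac{1}{1700358}\right) \frac{1}{210718216692} = - \frac{1}{358296405497975736}$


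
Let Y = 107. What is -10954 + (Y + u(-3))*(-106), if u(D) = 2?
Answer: -22508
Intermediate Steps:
-10954 + (Y + u(-3))*(-106) = -10954 + (107 + 2)*(-106) = -10954 + 109*(-106) = -10954 - 11554 = -22508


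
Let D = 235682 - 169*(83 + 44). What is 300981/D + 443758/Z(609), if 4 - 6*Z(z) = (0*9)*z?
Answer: 142592393484/214219 ≈ 6.6564e+5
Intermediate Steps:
D = 214219 (D = 235682 - 169*127 = 235682 - 1*21463 = 235682 - 21463 = 214219)
Z(z) = ⅔ (Z(z) = ⅔ - 0*9*z/6 = ⅔ - 0*z = ⅔ - ⅙*0 = ⅔ + 0 = ⅔)
300981/D + 443758/Z(609) = 300981/214219 + 443758/(⅔) = 300981*(1/214219) + 443758*(3/2) = 300981/214219 + 665637 = 142592393484/214219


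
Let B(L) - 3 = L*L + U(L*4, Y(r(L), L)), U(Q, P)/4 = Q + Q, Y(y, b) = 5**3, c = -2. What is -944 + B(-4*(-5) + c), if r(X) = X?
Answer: -41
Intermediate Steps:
Y(y, b) = 125
U(Q, P) = 8*Q (U(Q, P) = 4*(Q + Q) = 4*(2*Q) = 8*Q)
B(L) = 3 + L**2 + 32*L (B(L) = 3 + (L*L + 8*(L*4)) = 3 + (L**2 + 8*(4*L)) = 3 + (L**2 + 32*L) = 3 + L**2 + 32*L)
-944 + B(-4*(-5) + c) = -944 + (3 + (-4*(-5) - 2)**2 + 32*(-4*(-5) - 2)) = -944 + (3 + (20 - 2)**2 + 32*(20 - 2)) = -944 + (3 + 18**2 + 32*18) = -944 + (3 + 324 + 576) = -944 + 903 = -41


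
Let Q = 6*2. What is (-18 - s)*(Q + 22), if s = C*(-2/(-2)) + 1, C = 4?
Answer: -782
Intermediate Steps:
s = 5 (s = 4*(-2/(-2)) + 1 = 4*(-2*(-½)) + 1 = 4*1 + 1 = 4 + 1 = 5)
Q = 12
(-18 - s)*(Q + 22) = (-18 - 1*5)*(12 + 22) = (-18 - 5)*34 = -23*34 = -782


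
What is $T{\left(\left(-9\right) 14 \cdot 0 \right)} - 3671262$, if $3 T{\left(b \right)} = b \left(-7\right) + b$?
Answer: $-3671262$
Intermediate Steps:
$T{\left(b \right)} = - 2 b$ ($T{\left(b \right)} = \frac{b \left(-7\right) + b}{3} = \frac{- 7 b + b}{3} = \frac{\left(-6\right) b}{3} = - 2 b$)
$T{\left(\left(-9\right) 14 \cdot 0 \right)} - 3671262 = - 2 \left(-9\right) 14 \cdot 0 - 3671262 = - 2 \left(\left(-126\right) 0\right) - 3671262 = \left(-2\right) 0 - 3671262 = 0 - 3671262 = -3671262$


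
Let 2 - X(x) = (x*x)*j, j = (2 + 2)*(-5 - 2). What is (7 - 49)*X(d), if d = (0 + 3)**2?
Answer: -95340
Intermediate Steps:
j = -28 (j = 4*(-7) = -28)
d = 9 (d = 3**2 = 9)
X(x) = 2 + 28*x**2 (X(x) = 2 - x*x*(-28) = 2 - x**2*(-28) = 2 - (-28)*x**2 = 2 + 28*x**2)
(7 - 49)*X(d) = (7 - 49)*(2 + 28*9**2) = -42*(2 + 28*81) = -42*(2 + 2268) = -42*2270 = -95340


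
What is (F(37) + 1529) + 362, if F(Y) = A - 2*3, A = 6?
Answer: 1891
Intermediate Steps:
F(Y) = 0 (F(Y) = 6 - 2*3 = 6 - 6 = 0)
(F(37) + 1529) + 362 = (0 + 1529) + 362 = 1529 + 362 = 1891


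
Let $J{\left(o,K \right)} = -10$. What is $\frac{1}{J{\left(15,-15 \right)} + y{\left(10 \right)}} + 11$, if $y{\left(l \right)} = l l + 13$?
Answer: $\frac{1134}{103} \approx 11.01$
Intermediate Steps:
$y{\left(l \right)} = 13 + l^{2}$ ($y{\left(l \right)} = l^{2} + 13 = 13 + l^{2}$)
$\frac{1}{J{\left(15,-15 \right)} + y{\left(10 \right)}} + 11 = \frac{1}{-10 + \left(13 + 10^{2}\right)} + 11 = \frac{1}{-10 + \left(13 + 100\right)} + 11 = \frac{1}{-10 + 113} + 11 = \frac{1}{103} + 11 = \frac{1134}{103}$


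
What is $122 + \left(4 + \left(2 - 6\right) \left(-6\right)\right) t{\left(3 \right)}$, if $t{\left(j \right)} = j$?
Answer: $206$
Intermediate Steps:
$122 + \left(4 + \left(2 - 6\right) \left(-6\right)\right) t{\left(3 \right)} = 122 + \left(4 + \left(2 - 6\right) \left(-6\right)\right) 3 = 122 + \left(4 - -24\right) 3 = 122 + \left(4 + 24\right) 3 = 122 + 28 \cdot 3 = 122 + 84 = 206$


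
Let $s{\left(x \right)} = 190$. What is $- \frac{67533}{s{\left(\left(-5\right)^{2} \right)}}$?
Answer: $- \frac{67533}{190} \approx -355.44$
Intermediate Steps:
$- \frac{67533}{s{\left(\left(-5\right)^{2} \right)}} = - \frac{67533}{190}$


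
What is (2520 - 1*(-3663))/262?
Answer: 6183/262 ≈ 23.599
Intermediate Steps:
(2520 - 1*(-3663))/262 = (2520 + 3663)*(1/262) = 6183*(1/262) = 6183/262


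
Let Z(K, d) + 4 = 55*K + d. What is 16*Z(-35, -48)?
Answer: -31632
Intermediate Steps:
Z(K, d) = -4 + d + 55*K (Z(K, d) = -4 + (55*K + d) = -4 + (d + 55*K) = -4 + d + 55*K)
16*Z(-35, -48) = 16*(-4 - 48 + 55*(-35)) = 16*(-4 - 48 - 1925) = 16*(-1977) = -31632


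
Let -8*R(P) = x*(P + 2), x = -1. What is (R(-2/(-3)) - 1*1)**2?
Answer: 4/9 ≈ 0.44444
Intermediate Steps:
R(P) = 1/4 + P/8 (R(P) = -(-1)*(P + 2)/8 = -(-1)*(2 + P)/8 = -(-2 - P)/8 = 1/4 + P/8)
(R(-2/(-3)) - 1*1)**2 = ((1/4 + (-2/(-3))/8) - 1*1)**2 = ((1/4 + (-2*(-1/3))/8) - 1)**2 = ((1/4 + (1/8)*(2/3)) - 1)**2 = ((1/4 + 1/12) - 1)**2 = (1/3 - 1)**2 = (-2/3)**2 = 4/9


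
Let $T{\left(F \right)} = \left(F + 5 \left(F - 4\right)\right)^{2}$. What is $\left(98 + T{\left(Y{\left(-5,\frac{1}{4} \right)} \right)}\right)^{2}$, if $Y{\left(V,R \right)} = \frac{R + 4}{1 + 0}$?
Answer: $\frac{263169}{16} \approx 16448.0$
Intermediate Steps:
$Y{\left(V,R \right)} = 4 + R$ ($Y{\left(V,R \right)} = \frac{4 + R}{1} = \left(4 + R\right) 1 = 4 + R$)
$T{\left(F \right)} = \left(-20 + 6 F\right)^{2}$ ($T{\left(F \right)} = \left(F + 5 \left(-4 + F\right)\right)^{2} = \left(F + \left(-20 + 5 F\right)\right)^{2} = \left(-20 + 6 F\right)^{2}$)
$\left(98 + T{\left(Y{\left(-5,\frac{1}{4} \right)} \right)}\right)^{2} = \left(98 + 4 \left(-10 + 3 \left(4 + \frac{1}{4}\right)\right)^{2}\right)^{2} = \left(98 + 4 \left(-10 + 3 \cdot \frac{17}{4}\right)^{2}\right)^{2} = \left(98 + 4 \left(-10 + \frac{51}{4}\right)^{2}\right)^{2} = \left(98 + 4 \left(\frac{11}{4}\right)^{2}\right)^{2} = \left(98 + 4 \cdot \frac{121}{16}\right)^{2} = \left(98 + \frac{121}{4}\right)^{2} = \left(\frac{513}{4}\right)^{2} = \frac{263169}{16}$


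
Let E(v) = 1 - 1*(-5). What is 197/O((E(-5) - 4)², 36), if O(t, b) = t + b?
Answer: 197/40 ≈ 4.9250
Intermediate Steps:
E(v) = 6 (E(v) = 1 + 5 = 6)
O(t, b) = b + t
197/O((E(-5) - 4)², 36) = 197/(36 + (6 - 4)²) = 197/(36 + 2²) = 197/(36 + 4) = 197/40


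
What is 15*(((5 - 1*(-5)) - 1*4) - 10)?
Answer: -60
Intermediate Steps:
15*(((5 - 1*(-5)) - 1*4) - 10) = 15*(((5 + 5) - 4) - 10) = 15*((10 - 4) - 10) = 15*(6 - 10) = 15*(-4) = -60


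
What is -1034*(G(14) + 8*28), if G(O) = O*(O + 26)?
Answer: -810656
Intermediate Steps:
G(O) = O*(26 + O)
-1034*(G(14) + 8*28) = -1034*(14*(26 + 14) + 8*28) = -1034*(14*40 + 224) = -1034*(560 + 224) = -1034*784 = -810656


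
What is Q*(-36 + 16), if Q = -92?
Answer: 1840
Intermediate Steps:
Q*(-36 + 16) = -92*(-36 + 16) = -92*(-20) = 1840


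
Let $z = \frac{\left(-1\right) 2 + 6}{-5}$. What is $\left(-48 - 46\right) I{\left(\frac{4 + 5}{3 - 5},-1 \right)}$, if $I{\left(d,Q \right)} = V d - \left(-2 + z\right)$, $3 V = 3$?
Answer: $\frac{799}{5} \approx 159.8$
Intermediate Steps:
$V = 1$ ($V = \frac{1}{3} \cdot 3 = 1$)
$z = - \frac{4}{5}$ ($z = \left(-2 + 6\right) \left(- \frac{1}{5}\right) = 4 \left(- \frac{1}{5}\right) = - \frac{4}{5} \approx -0.8$)
$I{\left(d,Q \right)} = \frac{14}{5} + d$ ($I{\left(d,Q \right)} = 1 d + \left(2 - - \frac{4}{5}\right) = d + \left(2 + \frac{4}{5}\right) = d + \frac{14}{5} = \frac{14}{5} + d$)
$\left(-48 - 46\right) I{\left(\frac{4 + 5}{3 - 5},-1 \right)} = \left(-48 - 46\right) \left(\frac{14}{5} + \frac{4 + 5}{3 - 5}\right) = - 94 \left(\frac{14}{5} + \frac{9}{-2}\right) = - 94 \left(\frac{14}{5} + 9 \left(- \frac{1}{2}\right)\right) = - 94 \left(\frac{14}{5} - \frac{9}{2}\right) = \left(-94\right) \left(- \frac{17}{10}\right) = \frac{799}{5}$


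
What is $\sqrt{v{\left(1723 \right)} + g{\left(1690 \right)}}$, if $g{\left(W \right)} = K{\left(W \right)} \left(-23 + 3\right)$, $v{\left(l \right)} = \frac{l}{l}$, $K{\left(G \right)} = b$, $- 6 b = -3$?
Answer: $3 i \approx 3.0 i$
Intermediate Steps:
$b = \frac{1}{2}$ ($b = \left(- \frac{1}{6}\right) \left(-3\right) = \frac{1}{2} \approx 0.5$)
$K{\left(G \right)} = \frac{1}{2}$
$v{\left(l \right)} = 1$
$g{\left(W \right)} = -10$ ($g{\left(W \right)} = \frac{-23 + 3}{2} = \frac{1}{2} \left(-20\right) = -10$)
$\sqrt{v{\left(1723 \right)} + g{\left(1690 \right)}} = \sqrt{1 - 10} = \sqrt{-9} = 3 i$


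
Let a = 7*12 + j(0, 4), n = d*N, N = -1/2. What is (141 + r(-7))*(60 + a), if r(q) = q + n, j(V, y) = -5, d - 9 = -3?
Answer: 18209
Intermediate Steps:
d = 6 (d = 9 - 3 = 6)
N = -½ (N = -1*½ = -½ ≈ -0.50000)
n = -3 (n = 6*(-½) = -3)
r(q) = -3 + q (r(q) = q - 3 = -3 + q)
a = 79 (a = 7*12 - 5 = 84 - 5 = 79)
(141 + r(-7))*(60 + a) = (141 + (-3 - 7))*(60 + 79) = (141 - 10)*139 = 131*139 = 18209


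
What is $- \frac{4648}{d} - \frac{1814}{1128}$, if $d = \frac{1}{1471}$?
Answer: $- \frac{3856186219}{564} \approx -6.8372 \cdot 10^{6}$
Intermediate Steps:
$d = \frac{1}{1471} \approx 0.00067981$
$- \frac{4648}{d} - \frac{1814}{1128} = - 4648 \frac{1}{\frac{1}{1471}} - \frac{1814}{1128} = \left(-4648\right) 1471 - \frac{907}{564} = -6837208 - \frac{907}{564} = - \frac{3856186219}{564}$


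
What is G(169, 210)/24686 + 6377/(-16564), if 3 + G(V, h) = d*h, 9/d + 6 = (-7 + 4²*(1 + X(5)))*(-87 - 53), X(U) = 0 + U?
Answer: -490770293071/1274333434316 ≈ -0.38512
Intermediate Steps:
X(U) = U
d = -9/12466 (d = 9/(-6 + (-7 + 4²*(1 + 5))*(-87 - 53)) = 9/(-6 + (-7 + 16*6)*(-140)) = 9/(-6 + (-7 + 96)*(-140)) = 9/(-6 + 89*(-140)) = 9/(-6 - 12460) = 9/(-12466) = 9*(-1/12466) = -9/12466 ≈ -0.00072196)
G(V, h) = -3 - 9*h/12466
G(169, 210)/24686 + 6377/(-16564) = (-3 - 9/12466*210)/24686 + 6377/(-16564) = (-3 - 945/6233)*(1/24686) + 6377*(-1/16564) = -19644/6233*1/24686 - 6377/16564 = -9822/76933919 - 6377/16564 = -490770293071/1274333434316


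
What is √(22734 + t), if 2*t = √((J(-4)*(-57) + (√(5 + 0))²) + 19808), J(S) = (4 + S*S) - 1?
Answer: √(90936 + 2*√18730)/2 ≈ 151.00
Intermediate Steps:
J(S) = 3 + S² (J(S) = (4 + S²) - 1 = 3 + S²)
t = √18730/2 (t = √(((3 + (-4)²)*(-57) + (√(5 + 0))²) + 19808)/2 = √(((3 + 16)*(-57) + (√5)²) + 19808)/2 = √((19*(-57) + 5) + 19808)/2 = √((-1083 + 5) + 19808)/2 = √(-1078 + 19808)/2 = √18730/2 ≈ 68.429)
√(22734 + t) = √(22734 + √18730/2)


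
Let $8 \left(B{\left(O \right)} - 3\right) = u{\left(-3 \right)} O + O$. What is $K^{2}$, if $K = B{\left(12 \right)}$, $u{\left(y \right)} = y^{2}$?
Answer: $324$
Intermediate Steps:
$B{\left(O \right)} = 3 + \frac{5 O}{4}$ ($B{\left(O \right)} = 3 + \frac{\left(-3\right)^{2} O + O}{8} = 3 + \frac{9 O + O}{8} = 3 + \frac{10 O}{8} = 3 + \frac{5 O}{4}$)
$K = 18$ ($K = 3 + \frac{5}{4} \cdot 12 = 3 + 15 = 18$)
$K^{2} = 18^{2} = 324$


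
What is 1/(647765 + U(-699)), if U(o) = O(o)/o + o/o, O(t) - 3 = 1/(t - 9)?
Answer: 494892/320574209149 ≈ 1.5438e-6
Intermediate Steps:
O(t) = 3 + 1/(-9 + t) (O(t) = 3 + 1/(t - 9) = 3 + 1/(-9 + t))
U(o) = 1 + (-26 + 3*o)/(o*(-9 + o)) (U(o) = ((-26 + 3*o)/(-9 + o))/o + o/o = (-26 + 3*o)/(o*(-9 + o)) + 1 = 1 + (-26 + 3*o)/(o*(-9 + o)))
1/(647765 + U(-699)) = 1/(647765 + (-26 + (-699)² - 6*(-699))/((-699)*(-9 - 699))) = 1/(647765 - 1/699*(-26 + 488601 + 4194)/(-708)) = 1/(647765 - 1/699*(-1/708)*492769) = 1/(647765 + 492769/494892) = 1/(320574209149/494892) = 494892/320574209149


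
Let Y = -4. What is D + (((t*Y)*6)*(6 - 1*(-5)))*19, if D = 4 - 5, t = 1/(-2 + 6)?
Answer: -1255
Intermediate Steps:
t = ¼ (t = 1/4 = ¼ ≈ 0.25000)
D = -1
D + (((t*Y)*6)*(6 - 1*(-5)))*19 = -1 + ((((¼)*(-4))*6)*(6 - 1*(-5)))*19 = -1 + ((-1*6)*(6 + 5))*19 = -1 - 6*11*19 = -1 - 66*19 = -1 - 1254 = -1255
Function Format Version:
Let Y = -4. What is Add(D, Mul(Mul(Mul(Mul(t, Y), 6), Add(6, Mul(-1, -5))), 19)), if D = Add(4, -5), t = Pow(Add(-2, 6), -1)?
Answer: -1255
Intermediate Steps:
t = Rational(1, 4) (t = Pow(4, -1) = Rational(1, 4) ≈ 0.25000)
D = -1
Add(D, Mul(Mul(Mul(Mul(t, Y), 6), Add(6, Mul(-1, -5))), 19)) = Add(-1, Mul(Mul(Mul(Mul(Rational(1, 4), -4), 6), Add(6, Mul(-1, -5))), 19)) = Add(-1, Mul(Mul(Mul(-1, 6), Add(6, 5)), 19)) = Add(-1, Mul(Mul(-6, 11), 19)) = Add(-1, Mul(-66, 19)) = Add(-1, -1254) = -1255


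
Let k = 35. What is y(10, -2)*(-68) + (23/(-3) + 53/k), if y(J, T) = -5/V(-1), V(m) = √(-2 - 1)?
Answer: -646/105 - 340*I*√3/3 ≈ -6.1524 - 196.3*I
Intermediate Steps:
V(m) = I*√3 (V(m) = √(-3) = I*√3)
y(J, T) = 5*I*√3/3 (y(J, T) = -5*(-I*√3/3) = -(-5)*I*√3/3 = 5*I*√3/3)
y(10, -2)*(-68) + (23/(-3) + 53/k) = (5*I*√3/3)*(-68) + (23/(-3) + 53/35) = -340*I*√3/3 + (23*(-⅓) + 53*(1/35)) = -340*I*√3/3 + (-23/3 + 53/35) = -340*I*√3/3 - 646/105 = -646/105 - 340*I*√3/3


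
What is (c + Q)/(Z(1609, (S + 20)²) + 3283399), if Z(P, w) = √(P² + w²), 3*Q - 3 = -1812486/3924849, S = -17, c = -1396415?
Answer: -947124902682944608/2226981302630054469 + 288458668192*√2588962/2226981302630054469 ≈ -0.42509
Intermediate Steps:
Q = 174773/206571 (Q = 1 + (-1812486/3924849)/3 = 1 + (-1812486*1/3924849)/3 = 1 + (⅓)*(-31798/68857) = 1 - 31798/206571 = 174773/206571 ≈ 0.84607)
(c + Q)/(Z(1609, (S + 20)²) + 3283399) = (-1396415 + 174773/206571)/(√(1609² + ((-17 + 20)²)²) + 3283399) = -288458668192/(206571*(√(2588881 + (3²)²) + 3283399)) = -288458668192/(206571*(√(2588881 + 9²) + 3283399)) = -288458668192/(206571*(√(2588881 + 81) + 3283399)) = -288458668192/(206571*(√2588962 + 3283399)) = -288458668192/(206571*(3283399 + √2588962))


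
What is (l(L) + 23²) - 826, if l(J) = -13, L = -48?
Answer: -310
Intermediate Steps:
(l(L) + 23²) - 826 = (-13 + 23²) - 826 = (-13 + 529) - 826 = 516 - 826 = -310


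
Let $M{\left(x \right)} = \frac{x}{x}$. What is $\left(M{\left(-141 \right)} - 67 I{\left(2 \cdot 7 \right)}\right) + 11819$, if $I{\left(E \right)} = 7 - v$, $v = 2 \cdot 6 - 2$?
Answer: $12021$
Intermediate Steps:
$v = 10$ ($v = 12 - 2 = 10$)
$I{\left(E \right)} = -3$ ($I{\left(E \right)} = 7 - 10 = -3$)
$M{\left(x \right)} = 1$
$\left(M{\left(-141 \right)} - 67 I{\left(2 \cdot 7 \right)}\right) + 11819 = \left(1 - 67 \left(-3\right)\right) + 11819 = \left(1 - -201\right) + 11819 = \left(1 + 201\right) + 11819 = 202 + 11819 = 12021$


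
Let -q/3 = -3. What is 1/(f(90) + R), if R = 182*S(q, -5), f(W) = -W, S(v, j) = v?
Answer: 1/1548 ≈ 0.00064600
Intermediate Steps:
q = 9 (q = -3*(-3) = 9)
R = 1638 (R = 182*9 = 1638)
1/(f(90) + R) = 1/(-1*90 + 1638) = 1/(-90 + 1638) = 1/1548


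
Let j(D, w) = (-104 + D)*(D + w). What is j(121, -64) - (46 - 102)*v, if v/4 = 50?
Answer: 12169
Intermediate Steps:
v = 200 (v = 4*50 = 200)
j(121, -64) - (46 - 102)*v = (121² - 104*121 - 104*(-64) + 121*(-64)) - (46 - 102)*200 = (14641 - 12584 + 6656 - 7744) - (-56)*200 = 969 - 1*(-11200) = 969 + 11200 = 12169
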